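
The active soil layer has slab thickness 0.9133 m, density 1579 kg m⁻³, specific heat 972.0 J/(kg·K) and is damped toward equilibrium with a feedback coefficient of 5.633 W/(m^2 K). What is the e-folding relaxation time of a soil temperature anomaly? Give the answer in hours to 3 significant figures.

69.1 hours

Areal heat capacity C = ρ c_p D = 1579 × 972.0 × 0.9133 = 1.40×10^6 J m⁻² K⁻¹.
Relaxation time τ = C / λ = 1.40×10^6 / 5.633 = 2.49×10^5 s.
In hours: 2.49×10^5 s / (3600 s/hour) = 69.1 hours.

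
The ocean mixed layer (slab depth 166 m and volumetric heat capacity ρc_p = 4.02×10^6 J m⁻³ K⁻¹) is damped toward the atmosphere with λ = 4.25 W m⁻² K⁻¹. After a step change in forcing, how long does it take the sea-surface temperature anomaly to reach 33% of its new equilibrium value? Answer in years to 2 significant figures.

Areal heat capacity C = ρc_p × D = 4.02×10^6 × 166 = 6.67×10^8 J m⁻² K⁻¹.
τ = C / λ = 6.67×10^8 / 4.25 = 1.57×10^8 s.
Fraction reached: 1 − e^(−t/τ) = 0.33 ⇒ t = −τ ln(1 − 0.33) = τ × 0.400.
t = 6.29×10^7 s = 1.99 years.

2.0 years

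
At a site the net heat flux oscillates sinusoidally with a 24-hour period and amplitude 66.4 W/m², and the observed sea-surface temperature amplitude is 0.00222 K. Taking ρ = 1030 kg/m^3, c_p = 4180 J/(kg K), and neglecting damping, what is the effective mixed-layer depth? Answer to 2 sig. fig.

96 m

ω = 2π / 86400 s = 7.27×10^-5 s⁻¹.
Required C = F₀ / (A ω) = 66.4 / (0.00222 × 7.27×10^-5) = 4.11×10^8 J/(m²·K).
D = C / (ρ c_p) = 4.11×10^8 / (1030 × 4180) = 95.5 m.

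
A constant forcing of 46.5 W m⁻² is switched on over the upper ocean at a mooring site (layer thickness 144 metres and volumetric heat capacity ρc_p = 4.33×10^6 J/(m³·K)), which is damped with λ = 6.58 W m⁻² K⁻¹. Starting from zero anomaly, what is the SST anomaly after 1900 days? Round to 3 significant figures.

Areal heat capacity C = ρc_p × D = 4.33×10^6 × 144 = 6.24×10^8 J m⁻² K⁻¹.
τ = C / λ = 6.24×10^8 / 6.58 = 9.48×10^7 s.
Equilibrium anomaly ΔT_eq = F / λ = 46.5 / 6.58 = 7.07 K.
t = 1900 days = 1.64×10^8 s, so t/τ = 1.73.
ΔT(t) = ΔT_eq (1 − e^(−t/τ)) = 7.07 × (1 − e^−1.73) = 5.82 K.

5.82 K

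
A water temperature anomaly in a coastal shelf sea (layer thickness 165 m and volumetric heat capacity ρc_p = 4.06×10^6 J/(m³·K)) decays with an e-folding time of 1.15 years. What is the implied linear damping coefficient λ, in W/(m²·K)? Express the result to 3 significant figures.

18.5

Areal heat capacity C = ρc_p × D = 4.06×10^6 × 165 = 6.70×10^8 J/(m^2 K).
τ = 1.15 years = 3.63×10^7 s.
λ = C / τ = 6.70×10^8 / 3.63×10^7 = 18.5 W/(m²·K).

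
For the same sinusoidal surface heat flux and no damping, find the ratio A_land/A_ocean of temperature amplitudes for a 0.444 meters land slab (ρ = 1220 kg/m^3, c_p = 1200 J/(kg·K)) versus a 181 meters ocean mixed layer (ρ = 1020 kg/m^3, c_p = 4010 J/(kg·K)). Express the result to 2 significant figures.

C_ocean = 1020 × 4010 × 181 = 7.40×10^8 J/(m²·K).
C_land = 1220 × 1200 × 0.444 = 6.50×10^5 J/(m²·K).
Undamped amplitude ∝ 1/C, so A_land/A_ocean = C_ocean/C_land = 1140.

1100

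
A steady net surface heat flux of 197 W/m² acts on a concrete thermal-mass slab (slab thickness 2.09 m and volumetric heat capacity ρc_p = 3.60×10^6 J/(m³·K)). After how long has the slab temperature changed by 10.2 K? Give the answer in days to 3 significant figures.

Areal heat capacity C = ρc_p × D = 3.60×10^6 × 2.09 = 7.52×10^6 J/(m²·K).
Time required: Δt = C ΔT / F = 7.52×10^6 × 10.2 / 197 = 3.90×10^5 s.
In days: 3.90×10^5 s / (86400 s/day) = 4.51 days.

4.51 days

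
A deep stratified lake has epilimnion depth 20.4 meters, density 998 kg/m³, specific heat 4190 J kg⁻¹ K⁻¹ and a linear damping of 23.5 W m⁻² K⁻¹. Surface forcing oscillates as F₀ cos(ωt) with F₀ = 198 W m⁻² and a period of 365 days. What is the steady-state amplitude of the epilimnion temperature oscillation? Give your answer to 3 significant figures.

6.83 K

Areal heat capacity C = ρ c_p D = 998 × 4190 × 20.4 = 8.53×10^7 J m⁻² K⁻¹.
Angular frequency ω = 2π / T = 2π / 3.15×10^7 s = 1.99×10^-7 s⁻¹.
√((Cω)² + λ²) = √((17.0)² + 23.5²) = 29.0 W/(m²·K).
Amplitude A = F₀ / √((Cω)²+λ²) = 198 / 29.0 = 6.83 K.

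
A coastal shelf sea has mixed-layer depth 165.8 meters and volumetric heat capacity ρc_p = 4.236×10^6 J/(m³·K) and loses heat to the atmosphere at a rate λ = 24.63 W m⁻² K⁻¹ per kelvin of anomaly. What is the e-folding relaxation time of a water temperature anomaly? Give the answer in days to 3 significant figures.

Areal heat capacity C = ρc_p × D = 4.236×10^6 × 165.8 = 7.02×10^8 J/(m^2 K).
Relaxation time τ = C / λ = 7.02×10^8 / 24.63 = 2.85×10^7 s.
In days: 2.85×10^7 s / (86400 s/day) = 330 days.

330 days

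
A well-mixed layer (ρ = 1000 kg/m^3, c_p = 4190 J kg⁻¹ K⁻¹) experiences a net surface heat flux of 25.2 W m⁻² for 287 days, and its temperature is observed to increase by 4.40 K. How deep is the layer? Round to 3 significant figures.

Heat input Q = F Δt = 25.2 × 2.48×10^7 s = 6.25×10^8 J/m².
Required areal heat capacity C = Q / ΔT = 1.42×10^8 J/(m²·K).
Depth D = C / (ρ c_p) = 1.42×10^8 / (1000 × 4190) = 33.9 m.

33.9 m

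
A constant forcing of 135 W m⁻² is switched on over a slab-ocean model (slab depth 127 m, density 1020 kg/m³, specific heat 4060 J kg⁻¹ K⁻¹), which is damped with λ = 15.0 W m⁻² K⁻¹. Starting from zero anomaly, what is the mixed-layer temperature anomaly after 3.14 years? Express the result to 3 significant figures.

Areal heat capacity C = ρ c_p D = 1020 × 4060 × 127 = 5.26×10^8 J/(m²·K).
τ = C / λ = 5.26×10^8 / 15.0 = 3.51×10^7 s.
Equilibrium anomaly ΔT_eq = F / λ = 135 / 15.0 = 9.00 K.
t = 3.14 years = 9.91×10^7 s, so t/τ = 2.83.
ΔT(t) = ΔT_eq (1 − e^(−t/τ)) = 9.00 × (1 − e^−2.83) = 8.47 K.

8.47 K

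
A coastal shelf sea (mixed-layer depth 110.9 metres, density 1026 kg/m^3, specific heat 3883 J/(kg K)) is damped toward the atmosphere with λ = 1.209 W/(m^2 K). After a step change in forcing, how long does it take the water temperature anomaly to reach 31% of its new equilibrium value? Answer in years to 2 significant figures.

4.3 years

Areal heat capacity C = ρ c_p D = 1026 × 3883 × 110.9 = 4.42×10^8 J/(m^2 K).
τ = C / λ = 4.42×10^8 / 1.209 = 3.65×10^8 s.
Fraction reached: 1 − e^(−t/τ) = 0.31 ⇒ t = −τ ln(1 − 0.31) = τ × 0.371.
t = 1.36×10^8 s = 4.30 years.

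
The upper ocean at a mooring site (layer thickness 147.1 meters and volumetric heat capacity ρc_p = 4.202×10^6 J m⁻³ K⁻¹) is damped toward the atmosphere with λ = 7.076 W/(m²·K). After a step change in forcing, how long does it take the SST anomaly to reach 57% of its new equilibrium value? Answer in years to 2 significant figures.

2.3 years

Areal heat capacity C = ρc_p × D = 4.202×10^6 × 147.1 = 6.18×10^8 J m⁻² K⁻¹.
τ = C / λ = 6.18×10^8 / 7.076 = 8.74×10^7 s.
Fraction reached: 1 − e^(−t/τ) = 0.57 ⇒ t = −τ ln(1 − 0.57) = τ × 0.844.
t = 7.37×10^7 s = 2.34 years.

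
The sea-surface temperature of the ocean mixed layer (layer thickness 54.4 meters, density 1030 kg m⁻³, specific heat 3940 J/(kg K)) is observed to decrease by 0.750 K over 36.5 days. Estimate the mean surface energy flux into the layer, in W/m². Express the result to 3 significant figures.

Areal heat capacity C = ρ c_p D = 1030 × 3940 × 54.4 = 2.21×10^8 J m⁻² K⁻¹.
Required heat per unit area: Q = C ΔT = 2.21×10^8 × -0.750 = -1.66×10^8 J/m².
Flux F = Q / Δt = -1.66×10^8 / 3.15×10^6 s = -52.5 W/m².

-52.5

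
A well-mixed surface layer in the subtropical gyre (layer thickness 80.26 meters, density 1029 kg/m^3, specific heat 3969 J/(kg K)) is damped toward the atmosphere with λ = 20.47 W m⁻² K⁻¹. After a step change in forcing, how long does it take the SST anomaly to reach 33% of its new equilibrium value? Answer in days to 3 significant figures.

74.2 days

Areal heat capacity C = ρ c_p D = 1029 × 3969 × 80.26 = 3.28×10^8 J m⁻² K⁻¹.
τ = C / λ = 3.28×10^8 / 20.47 = 1.60×10^7 s.
Fraction reached: 1 − e^(−t/τ) = 0.33 ⇒ t = −τ ln(1 − 0.33) = τ × 0.400.
t = 6.41×10^6 s = 74.2 days.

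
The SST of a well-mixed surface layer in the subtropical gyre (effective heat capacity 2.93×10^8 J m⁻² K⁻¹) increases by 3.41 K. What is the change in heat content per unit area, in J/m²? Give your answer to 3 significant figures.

Areal heat capacity C = 2.93×10^8 J m⁻² K⁻¹ (given).
ΔQ = C ΔT = 2.93×10^8 × 3.41 = 9.99×10^8 J/m².

9.99×10^8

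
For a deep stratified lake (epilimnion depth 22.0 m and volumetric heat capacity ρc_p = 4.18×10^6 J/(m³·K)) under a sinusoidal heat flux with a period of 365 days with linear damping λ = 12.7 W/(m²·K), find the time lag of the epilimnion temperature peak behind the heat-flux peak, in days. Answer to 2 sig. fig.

56 days

Areal heat capacity C = ρc_p × D = 4.18×10^6 × 22.0 = 9.20×10^7 J/(m^2 K).
ω = 2π / 3.15×10^7 s = 1.99×10^-7 s⁻¹.
Phase lag φ = arctan(Cω/λ) = arctan(18.3/12.7) = 0.965 rad.
Time lag = φ / ω = 0.965 / 1.99×10^-7 = 4.84×10^6 s = 56.0 days.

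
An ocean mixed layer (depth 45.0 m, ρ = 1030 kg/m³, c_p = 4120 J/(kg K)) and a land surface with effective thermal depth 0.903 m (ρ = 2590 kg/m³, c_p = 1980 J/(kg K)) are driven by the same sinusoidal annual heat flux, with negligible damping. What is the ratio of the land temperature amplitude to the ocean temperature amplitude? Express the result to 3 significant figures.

41.2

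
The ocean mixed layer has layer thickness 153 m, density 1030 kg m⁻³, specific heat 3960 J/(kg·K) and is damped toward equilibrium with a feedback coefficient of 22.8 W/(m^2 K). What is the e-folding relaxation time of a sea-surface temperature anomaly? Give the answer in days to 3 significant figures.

Areal heat capacity C = ρ c_p D = 1030 × 3960 × 153 = 6.24×10^8 J/(m^2 K).
Relaxation time τ = C / λ = 6.24×10^8 / 22.8 = 2.74×10^7 s.
In days: 2.74×10^7 s / (86400 s/day) = 317 days.

317 days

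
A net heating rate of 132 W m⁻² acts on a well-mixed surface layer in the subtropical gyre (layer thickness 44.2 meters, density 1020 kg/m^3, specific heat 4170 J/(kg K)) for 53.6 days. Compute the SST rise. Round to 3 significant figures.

Areal heat capacity C = ρ c_p D = 1020 × 4170 × 44.2 = 1.88×10^8 J m⁻² K⁻¹.
Net heat input Q = F Δt = 132 × (53.6 days × 86400 s/day) = 6.11×10^8 J/m².
ΔT = Q / C = 6.11×10^8 / 1.88×10^8 = 3.25 K.

3.25 K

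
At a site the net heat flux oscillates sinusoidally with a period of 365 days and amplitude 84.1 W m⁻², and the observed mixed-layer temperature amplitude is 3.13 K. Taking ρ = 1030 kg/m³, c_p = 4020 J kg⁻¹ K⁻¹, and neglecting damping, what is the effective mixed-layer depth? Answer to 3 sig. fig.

32.6 m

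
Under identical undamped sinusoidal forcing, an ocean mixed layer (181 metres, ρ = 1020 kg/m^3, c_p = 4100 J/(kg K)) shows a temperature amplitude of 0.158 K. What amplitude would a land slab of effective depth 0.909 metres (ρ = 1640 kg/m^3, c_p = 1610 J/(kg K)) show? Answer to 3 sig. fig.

49.8 K

C_ocean = 7.57×10^8 J/(m²·K); C_land = 2.40×10^6 J/(m²·K).
A ∝ 1/C ⇒ A_land = A_ocean × C_ocean/C_land = 0.158 × 315 = 49.8 K.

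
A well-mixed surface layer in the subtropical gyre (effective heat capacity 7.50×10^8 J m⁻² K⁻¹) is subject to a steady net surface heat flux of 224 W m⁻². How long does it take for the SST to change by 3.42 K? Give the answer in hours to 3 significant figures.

3180 hours

Areal heat capacity C = 7.50×10^8 J m⁻² K⁻¹ (given).
Time required: Δt = C ΔT / F = 7.50×10^8 × 3.42 / 224 = 1.15×10^7 s.
In hours: 1.15×10^7 s / (3600 s/hour) = 3180 hours.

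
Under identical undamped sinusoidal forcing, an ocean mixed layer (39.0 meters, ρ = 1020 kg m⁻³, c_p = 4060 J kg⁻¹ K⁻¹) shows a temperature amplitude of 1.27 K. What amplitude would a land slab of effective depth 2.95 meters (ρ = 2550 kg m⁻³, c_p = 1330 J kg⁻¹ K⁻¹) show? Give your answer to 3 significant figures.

20.5 K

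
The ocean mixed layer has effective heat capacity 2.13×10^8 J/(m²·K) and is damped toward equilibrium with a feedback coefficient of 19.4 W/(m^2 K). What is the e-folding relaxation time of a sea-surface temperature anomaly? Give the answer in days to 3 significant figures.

Areal heat capacity C = 2.13×10^8 J/(m²·K) (given).
Relaxation time τ = C / λ = 2.13×10^8 / 19.4 = 1.10×10^7 s.
In days: 1.10×10^7 s / (86400 s/day) = 127 days.

127 days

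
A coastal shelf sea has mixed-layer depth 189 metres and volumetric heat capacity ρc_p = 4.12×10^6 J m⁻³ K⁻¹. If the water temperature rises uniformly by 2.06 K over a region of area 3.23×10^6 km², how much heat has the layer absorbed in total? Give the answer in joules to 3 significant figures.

5.18×10^21 J

Areal heat capacity C = ρc_p × D = 4.12×10^6 × 189 = 7.79×10^8 J m⁻² K⁻¹.
Heat per unit area: q = C ΔT = 7.79×10^8 × 2.06 = 1.60×10^9 J/m².
Total heat: Q = q × A = 1.60×10^9 × (3.23×10^6 × 10⁶ m²) = 5.18×10^21 J.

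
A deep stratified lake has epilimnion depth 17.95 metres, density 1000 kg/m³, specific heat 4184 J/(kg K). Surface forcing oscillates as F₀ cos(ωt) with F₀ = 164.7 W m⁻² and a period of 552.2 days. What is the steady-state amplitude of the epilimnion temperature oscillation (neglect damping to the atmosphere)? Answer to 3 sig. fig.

Areal heat capacity C = ρ c_p D = 1000 × 4184 × 17.95 = 7.51×10^7 J m⁻² K⁻¹.
Angular frequency ω = 2π / T = 2π / 4.77×10^7 s = 1.32×10^-7 s⁻¹.
Cω = 7.51×10^7 × 1.32×10^-7 = 9.89 W/(m²·K).
Amplitude A = F₀ / (Cω) = 164.7 / 9.89 = 16.7 K.

16.7 K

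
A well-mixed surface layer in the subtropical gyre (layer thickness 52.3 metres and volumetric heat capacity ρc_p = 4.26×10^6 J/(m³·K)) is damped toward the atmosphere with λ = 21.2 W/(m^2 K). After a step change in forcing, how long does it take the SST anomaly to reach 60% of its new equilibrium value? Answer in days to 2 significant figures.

Areal heat capacity C = ρc_p × D = 4.26×10^6 × 52.3 = 2.23×10^8 J/(m²·K).
τ = C / λ = 2.23×10^8 / 21.2 = 1.05×10^7 s.
Fraction reached: 1 − e^(−t/τ) = 0.60 ⇒ t = −τ ln(1 − 0.60) = τ × 0.916.
t = 9.63×10^6 s = 111 days.

110 days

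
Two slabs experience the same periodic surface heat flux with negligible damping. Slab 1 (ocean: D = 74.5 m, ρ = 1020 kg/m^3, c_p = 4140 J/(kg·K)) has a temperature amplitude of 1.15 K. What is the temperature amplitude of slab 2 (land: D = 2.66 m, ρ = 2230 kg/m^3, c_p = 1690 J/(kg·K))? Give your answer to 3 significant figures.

36.1 K

C_ocean = 3.15×10^8 J/(m²·K); C_land = 1.00×10^7 J/(m²·K).
A ∝ 1/C ⇒ A_land = A_ocean × C_ocean/C_land = 1.15 × 31.4 = 36.1 K.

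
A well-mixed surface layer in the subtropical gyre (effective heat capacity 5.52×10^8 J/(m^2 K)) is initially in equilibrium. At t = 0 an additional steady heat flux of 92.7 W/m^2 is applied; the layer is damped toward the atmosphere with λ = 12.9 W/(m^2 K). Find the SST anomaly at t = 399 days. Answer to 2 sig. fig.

4.0 K

Areal heat capacity C = 5.52×10^8 J/(m^2 K) (given).
τ = C / λ = 5.52×10^8 / 12.9 = 4.28×10^7 s.
Equilibrium anomaly ΔT_eq = F / λ = 92.7 / 12.9 = 7.19 K.
t = 399 days = 3.45×10^7 s, so t/τ = 0.806.
ΔT(t) = ΔT_eq (1 − e^(−t/τ)) = 7.19 × (1 − e^−0.806) = 3.98 K.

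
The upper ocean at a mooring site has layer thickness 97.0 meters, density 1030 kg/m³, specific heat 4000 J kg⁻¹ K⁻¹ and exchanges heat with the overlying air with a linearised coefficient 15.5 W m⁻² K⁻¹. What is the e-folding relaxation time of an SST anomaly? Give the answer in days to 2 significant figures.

300 days

Areal heat capacity C = ρ c_p D = 1030 × 4000 × 97.0 = 4.00×10^8 J/(m^2 K).
Relaxation time τ = C / λ = 4.00×10^8 / 15.5 = 2.58×10^7 s.
In days: 2.58×10^7 s / (86400 s/day) = 298 days.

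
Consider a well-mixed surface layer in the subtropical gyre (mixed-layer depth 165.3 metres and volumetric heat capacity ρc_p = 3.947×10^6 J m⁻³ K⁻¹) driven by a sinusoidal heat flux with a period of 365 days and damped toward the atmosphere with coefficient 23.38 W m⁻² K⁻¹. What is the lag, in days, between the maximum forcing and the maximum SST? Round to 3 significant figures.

80.9 days

Areal heat capacity C = ρc_p × D = 3.947×10^6 × 165.3 = 6.52×10^8 J m⁻² K⁻¹.
ω = 2π / 3.15×10^7 s = 1.99×10^-7 s⁻¹.
Phase lag φ = arctan(Cω/λ) = arctan(130/23.38) = 1.39 rad.
Time lag = φ / ω = 1.39 / 1.99×10^-7 = 6.99×10^6 s = 80.9 days.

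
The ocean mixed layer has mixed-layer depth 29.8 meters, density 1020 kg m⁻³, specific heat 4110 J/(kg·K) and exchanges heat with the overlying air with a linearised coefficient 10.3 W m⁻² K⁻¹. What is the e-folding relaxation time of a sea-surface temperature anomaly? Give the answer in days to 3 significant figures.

Areal heat capacity C = ρ c_p D = 1020 × 4110 × 29.8 = 1.25×10^8 J m⁻² K⁻¹.
Relaxation time τ = C / λ = 1.25×10^8 / 10.3 = 1.21×10^7 s.
In days: 1.21×10^7 s / (86400 s/day) = 140 days.

140 days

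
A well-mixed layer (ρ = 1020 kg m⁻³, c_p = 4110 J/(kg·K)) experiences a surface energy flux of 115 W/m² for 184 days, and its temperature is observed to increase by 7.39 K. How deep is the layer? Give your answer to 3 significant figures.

Heat input Q = F Δt = 115 × 1.59×10^7 s = 1.83×10^9 J/m².
Required areal heat capacity C = Q / ΔT = 2.47×10^8 J/(m²·K).
Depth D = C / (ρ c_p) = 2.47×10^8 / (1020 × 4110) = 59.0 m.

59.0 m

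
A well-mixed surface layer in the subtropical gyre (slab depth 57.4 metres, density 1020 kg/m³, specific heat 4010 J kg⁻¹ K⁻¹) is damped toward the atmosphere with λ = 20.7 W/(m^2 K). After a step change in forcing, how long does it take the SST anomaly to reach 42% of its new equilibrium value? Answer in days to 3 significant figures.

Areal heat capacity C = ρ c_p D = 1020 × 4010 × 57.4 = 2.35×10^8 J/(m^2 K).
τ = C / λ = 2.35×10^8 / 20.7 = 1.13×10^7 s.
Fraction reached: 1 − e^(−t/τ) = 0.42 ⇒ t = −τ ln(1 − 0.42) = τ × 0.545.
t = 6.18×10^6 s = 71.5 days.

71.5 days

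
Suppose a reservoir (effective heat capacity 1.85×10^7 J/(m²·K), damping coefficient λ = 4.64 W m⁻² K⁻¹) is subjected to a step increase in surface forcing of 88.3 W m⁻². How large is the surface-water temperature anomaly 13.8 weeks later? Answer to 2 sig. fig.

17 K

Areal heat capacity C = 1.85×10^7 J/(m²·K) (given).
τ = C / λ = 1.85×10^7 / 4.64 = 3.99×10^6 s.
Equilibrium anomaly ΔT_eq = F / λ = 88.3 / 4.64 = 19.0 K.
t = 13.8 weeks = 8.35×10^6 s, so t/τ = 2.09.
ΔT(t) = ΔT_eq (1 − e^(−t/τ)) = 19.0 × (1 − e^−2.09) = 16.7 K.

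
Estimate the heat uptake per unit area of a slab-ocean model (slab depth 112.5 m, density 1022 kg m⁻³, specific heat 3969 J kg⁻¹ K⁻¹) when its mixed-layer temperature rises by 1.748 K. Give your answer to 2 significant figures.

Areal heat capacity C = ρ c_p D = 1022 × 3969 × 112.5 = 4.56×10^8 J m⁻² K⁻¹.
ΔQ = C ΔT = 4.56×10^8 × 1.748 = 7.98×10^8 J/m².

8.0×10^8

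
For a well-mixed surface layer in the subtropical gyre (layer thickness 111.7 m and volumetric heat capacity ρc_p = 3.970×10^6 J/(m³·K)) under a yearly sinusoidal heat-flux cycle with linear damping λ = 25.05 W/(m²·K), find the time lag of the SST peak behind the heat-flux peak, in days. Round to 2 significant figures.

75 days

Areal heat capacity C = ρc_p × D = 3.970×10^6 × 111.7 = 4.43×10^8 J/(m^2 K).
ω = 2π / 3.15×10^7 s = 1.99×10^-7 s⁻¹.
Phase lag φ = arctan(Cω/λ) = arctan(88.4/25.05) = 1.29 rad.
Time lag = φ / ω = 1.29 / 1.99×10^-7 = 6.50×10^6 s = 75.2 days.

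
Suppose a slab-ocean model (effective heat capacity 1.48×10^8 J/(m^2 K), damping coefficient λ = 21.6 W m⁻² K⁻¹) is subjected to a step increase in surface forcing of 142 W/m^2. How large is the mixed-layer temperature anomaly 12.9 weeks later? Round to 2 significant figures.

Areal heat capacity C = 1.48×10^8 J/(m^2 K) (given).
τ = C / λ = 1.48×10^8 / 21.6 = 6.85×10^6 s.
Equilibrium anomaly ΔT_eq = F / λ = 142 / 21.6 = 6.57 K.
t = 12.9 weeks = 7.80×10^6 s, so t/τ = 1.14.
ΔT(t) = ΔT_eq (1 − e^(−t/τ)) = 6.57 × (1 − e^−1.14) = 4.47 K.

4.5 K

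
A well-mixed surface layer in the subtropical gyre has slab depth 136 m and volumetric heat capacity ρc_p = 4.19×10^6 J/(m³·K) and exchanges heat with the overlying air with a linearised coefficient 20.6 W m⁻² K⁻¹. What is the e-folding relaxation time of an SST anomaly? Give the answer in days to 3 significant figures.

320 days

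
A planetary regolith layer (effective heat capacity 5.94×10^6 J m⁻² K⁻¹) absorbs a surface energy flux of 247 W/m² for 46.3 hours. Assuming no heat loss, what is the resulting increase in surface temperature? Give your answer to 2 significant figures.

6.9 K

Areal heat capacity C = 5.94×10^6 J m⁻² K⁻¹ (given).
Net heat input Q = F Δt = 247 × (46.3 hours × 3600 s/hour) = 4.12×10^7 J/m².
ΔT = Q / C = 4.12×10^7 / 5.94×10^6 = 6.93 K.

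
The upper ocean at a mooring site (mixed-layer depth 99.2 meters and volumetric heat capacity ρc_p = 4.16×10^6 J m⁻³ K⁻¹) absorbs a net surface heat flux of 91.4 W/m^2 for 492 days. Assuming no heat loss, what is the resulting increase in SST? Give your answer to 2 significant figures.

9.4 K

Areal heat capacity C = ρc_p × D = 4.16×10^6 × 99.2 = 4.13×10^8 J m⁻² K⁻¹.
Net heat input Q = F Δt = 91.4 × (492 days × 86400 s/day) = 3.89×10^9 J/m².
ΔT = Q / C = 3.89×10^9 / 4.13×10^8 = 9.41 K.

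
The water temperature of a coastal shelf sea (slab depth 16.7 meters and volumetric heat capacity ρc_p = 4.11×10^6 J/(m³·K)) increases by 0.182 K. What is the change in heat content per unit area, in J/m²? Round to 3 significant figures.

1.25×10^7

Areal heat capacity C = ρc_p × D = 4.11×10^6 × 16.7 = 6.86×10^7 J m⁻² K⁻¹.
ΔQ = C ΔT = 6.86×10^7 × 0.182 = 1.25×10^7 J/m².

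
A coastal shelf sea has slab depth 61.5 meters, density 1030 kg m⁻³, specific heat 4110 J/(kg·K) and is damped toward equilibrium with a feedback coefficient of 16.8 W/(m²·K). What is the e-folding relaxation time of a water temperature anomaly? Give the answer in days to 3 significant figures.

Areal heat capacity C = ρ c_p D = 1030 × 4110 × 61.5 = 2.60×10^8 J m⁻² K⁻¹.
Relaxation time τ = C / λ = 2.60×10^8 / 16.8 = 1.55×10^7 s.
In days: 1.55×10^7 s / (86400 s/day) = 179 days.

179 days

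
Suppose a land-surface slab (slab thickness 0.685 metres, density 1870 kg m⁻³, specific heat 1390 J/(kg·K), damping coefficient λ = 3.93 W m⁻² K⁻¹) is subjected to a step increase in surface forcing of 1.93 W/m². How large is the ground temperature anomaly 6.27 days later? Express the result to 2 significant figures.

Areal heat capacity C = ρ c_p D = 1870 × 1390 × 0.685 = 1.78×10^6 J m⁻² K⁻¹.
τ = C / λ = 1.78×10^6 / 3.93 = 4.53×10^5 s.
Equilibrium anomaly ΔT_eq = F / λ = 1.93 / 3.93 = 0.491 K.
t = 6.27 days = 5.42×10^5 s, so t/τ = 1.20.
ΔT(t) = ΔT_eq (1 − e^(−t/τ)) = 0.491 × (1 − e^−1.20) = 0.343 K.

0.34 K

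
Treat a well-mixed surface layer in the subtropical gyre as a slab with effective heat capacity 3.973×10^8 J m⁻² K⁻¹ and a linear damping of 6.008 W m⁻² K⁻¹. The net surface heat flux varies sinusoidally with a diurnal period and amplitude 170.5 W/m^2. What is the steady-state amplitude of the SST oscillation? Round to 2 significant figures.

Areal heat capacity C = 3.973×10^8 J m⁻² K⁻¹ (given).
Angular frequency ω = 2π / T = 2π / 86400 s = 7.27×10^-5 s⁻¹.
√((Cω)² + λ²) = √((28900)² + 6.008²) = 28900 W/(m²·K).
Amplitude A = F₀ / √((Cω)²+λ²) = 170.5 / 28900 = 0.00590 K.

0.0059 K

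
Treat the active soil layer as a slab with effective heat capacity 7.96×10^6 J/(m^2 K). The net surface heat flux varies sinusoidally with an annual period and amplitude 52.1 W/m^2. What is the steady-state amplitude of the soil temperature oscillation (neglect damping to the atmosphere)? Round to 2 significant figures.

Areal heat capacity C = 7.96×10^6 J/(m^2 K) (given).
Angular frequency ω = 2π / T = 2π / 3.15×10^7 s = 1.99×10^-7 s⁻¹.
Cω = 7.96×10^6 × 1.99×10^-7 = 1.59 W/(m²·K).
Amplitude A = F₀ / (Cω) = 52.1 / 1.59 = 32.9 K.

33 K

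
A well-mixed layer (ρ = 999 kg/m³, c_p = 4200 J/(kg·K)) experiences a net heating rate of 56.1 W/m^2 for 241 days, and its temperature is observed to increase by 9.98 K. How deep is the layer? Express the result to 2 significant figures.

28 m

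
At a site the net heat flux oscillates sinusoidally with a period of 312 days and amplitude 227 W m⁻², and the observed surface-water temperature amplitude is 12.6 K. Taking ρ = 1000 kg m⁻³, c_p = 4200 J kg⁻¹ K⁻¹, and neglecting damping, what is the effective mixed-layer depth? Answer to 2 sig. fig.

18 m

ω = 2π / 2.70×10^7 s = 2.33×10^-7 s⁻¹.
Required C = F₀ / (A ω) = 227 / (12.6 × 2.33×10^-7) = 7.73×10^7 J/(m²·K).
D = C / (ρ c_p) = 7.73×10^7 / (1000 × 4200) = 18.4 m.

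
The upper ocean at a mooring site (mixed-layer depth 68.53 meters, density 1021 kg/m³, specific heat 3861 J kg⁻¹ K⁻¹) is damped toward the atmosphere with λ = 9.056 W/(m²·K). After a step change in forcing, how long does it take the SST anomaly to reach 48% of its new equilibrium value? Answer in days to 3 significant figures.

226 days

Areal heat capacity C = ρ c_p D = 1021 × 3861 × 68.53 = 2.70×10^8 J/(m^2 K).
τ = C / λ = 2.70×10^8 / 9.056 = 2.98×10^7 s.
Fraction reached: 1 − e^(−t/τ) = 0.48 ⇒ t = −τ ln(1 − 0.48) = τ × 0.654.
t = 1.95×10^7 s = 226 days.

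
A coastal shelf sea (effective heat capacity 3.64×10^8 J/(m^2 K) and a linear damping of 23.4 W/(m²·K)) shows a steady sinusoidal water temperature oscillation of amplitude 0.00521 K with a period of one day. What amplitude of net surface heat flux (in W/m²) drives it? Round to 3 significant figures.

138

Areal heat capacity C = 3.64×10^8 J/(m^2 K) (given).
ω = 2π / 86400 s = 7.27×10^-5 s⁻¹.
√((Cω)² + λ²) = √((26500)² + 23.4²) = 26500 W/(m²·K).
F₀ = A × √((Cω)²+λ²) = 0.00521 × 26500 = 138 W/m².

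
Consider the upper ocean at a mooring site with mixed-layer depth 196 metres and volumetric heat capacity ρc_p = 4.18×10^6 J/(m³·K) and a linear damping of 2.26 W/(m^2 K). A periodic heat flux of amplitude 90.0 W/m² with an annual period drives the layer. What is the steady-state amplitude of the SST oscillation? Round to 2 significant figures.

0.55 K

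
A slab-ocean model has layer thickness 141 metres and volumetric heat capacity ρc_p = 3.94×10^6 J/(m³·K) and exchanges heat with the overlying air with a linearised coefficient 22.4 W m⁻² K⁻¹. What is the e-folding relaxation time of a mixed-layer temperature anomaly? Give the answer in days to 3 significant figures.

287 days

Areal heat capacity C = ρc_p × D = 3.94×10^6 × 141 = 5.56×10^8 J/(m²·K).
Relaxation time τ = C / λ = 5.56×10^8 / 22.4 = 2.48×10^7 s.
In days: 2.48×10^7 s / (86400 s/day) = 287 days.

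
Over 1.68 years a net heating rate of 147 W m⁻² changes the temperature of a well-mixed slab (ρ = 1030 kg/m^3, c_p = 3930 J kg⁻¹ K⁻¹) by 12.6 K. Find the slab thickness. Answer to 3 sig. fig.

153 m

Heat input Q = F Δt = 147 × 5.30×10^7 s = 7.79×10^9 J/m².
Required areal heat capacity C = Q / ΔT = 6.19×10^8 J/(m²·K).
Depth D = C / (ρ c_p) = 6.19×10^8 / (1030 × 3930) = 153 m.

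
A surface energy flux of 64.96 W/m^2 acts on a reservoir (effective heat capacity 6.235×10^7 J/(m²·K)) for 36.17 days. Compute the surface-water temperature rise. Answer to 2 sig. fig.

3.3 K

Areal heat capacity C = 6.235×10^7 J/(m²·K) (given).
Net heat input Q = F Δt = 64.96 × (36.17 days × 86400 s/day) = 2.03×10^8 J/m².
ΔT = Q / C = 2.03×10^8 / 6.24×10^7 = 3.26 K.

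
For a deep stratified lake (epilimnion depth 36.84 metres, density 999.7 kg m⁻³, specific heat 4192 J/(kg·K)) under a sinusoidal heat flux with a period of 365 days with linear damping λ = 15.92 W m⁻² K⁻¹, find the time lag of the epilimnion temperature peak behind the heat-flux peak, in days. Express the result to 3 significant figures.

Areal heat capacity C = ρ c_p D = 999.7 × 4192 × 36.84 = 1.54×10^8 J/(m^2 K).
ω = 2π / 3.15×10^7 s = 1.99×10^-7 s⁻¹.
Phase lag φ = arctan(Cω/λ) = arctan(30.8/15.92) = 1.09 rad.
Time lag = φ / ω = 1.09 / 1.99×10^-7 = 5.49×10^6 s = 63.5 days.

63.5 days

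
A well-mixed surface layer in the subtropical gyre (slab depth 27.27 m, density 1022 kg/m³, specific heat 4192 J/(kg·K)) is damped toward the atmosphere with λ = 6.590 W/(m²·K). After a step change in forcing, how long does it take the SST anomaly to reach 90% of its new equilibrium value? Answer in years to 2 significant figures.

Areal heat capacity C = ρ c_p D = 1022 × 4192 × 27.27 = 1.17×10^8 J/(m^2 K).
τ = C / λ = 1.17×10^8 / 6.590 = 1.77×10^7 s.
Fraction reached: 1 − e^(−t/τ) = 0.90 ⇒ t = −τ ln(1 − 0.90) = τ × 2.30.
t = 4.08×10^7 s = 1.29 years.

1.3 years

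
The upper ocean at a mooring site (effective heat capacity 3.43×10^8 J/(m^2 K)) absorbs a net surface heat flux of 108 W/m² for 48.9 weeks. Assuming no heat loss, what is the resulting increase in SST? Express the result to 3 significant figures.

9.31 K

Areal heat capacity C = 3.43×10^8 J/(m^2 K) (given).
Net heat input Q = F Δt = 108 × (48.9 weeks × 6.048×10^5 s/week) = 3.19×10^9 J/m².
ΔT = Q / C = 3.19×10^9 / 3.43×10^8 = 9.31 K.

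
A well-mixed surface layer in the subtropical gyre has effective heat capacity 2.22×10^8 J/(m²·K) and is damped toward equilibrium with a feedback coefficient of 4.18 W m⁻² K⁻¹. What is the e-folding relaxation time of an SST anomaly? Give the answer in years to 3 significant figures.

Areal heat capacity C = 2.22×10^8 J/(m²·K) (given).
Relaxation time τ = C / λ = 2.22×10^8 / 4.18 = 5.31×10^7 s.
In years: 5.31×10^7 s / (3.156×10^7 s/year) = 1.68 years.

1.68 years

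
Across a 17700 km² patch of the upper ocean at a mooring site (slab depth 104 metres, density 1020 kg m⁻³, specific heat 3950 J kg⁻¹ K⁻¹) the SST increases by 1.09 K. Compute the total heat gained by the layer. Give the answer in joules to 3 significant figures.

Areal heat capacity C = ρ c_p D = 1020 × 3950 × 104 = 4.19×10^8 J/(m^2 K).
Heat per unit area: q = C ΔT = 4.19×10^8 × 1.09 = 4.57×10^8 J/m².
Total heat: Q = q × A = 4.57×10^8 × (17700 × 10⁶ m²) = 8.08×10^18 J.

8.08×10^18 J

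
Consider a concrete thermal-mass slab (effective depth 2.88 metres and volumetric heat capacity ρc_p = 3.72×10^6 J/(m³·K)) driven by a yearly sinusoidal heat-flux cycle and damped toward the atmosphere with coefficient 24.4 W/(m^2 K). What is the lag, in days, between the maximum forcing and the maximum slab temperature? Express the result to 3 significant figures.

5.07 days

Areal heat capacity C = ρc_p × D = 3.72×10^6 × 2.88 = 1.07×10^7 J m⁻² K⁻¹.
ω = 2π / 3.15×10^7 s = 1.99×10^-7 s⁻¹.
Phase lag φ = arctan(Cω/λ) = arctan(2.13/24.4) = 0.0873 rad.
Time lag = φ / ω = 0.0873 / 1.99×10^-7 = 4.38×10^5 s = 5.07 days.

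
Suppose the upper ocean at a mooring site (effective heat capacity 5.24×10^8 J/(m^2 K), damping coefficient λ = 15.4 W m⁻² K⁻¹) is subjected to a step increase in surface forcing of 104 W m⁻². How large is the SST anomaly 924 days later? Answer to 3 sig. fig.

6.11 K

Areal heat capacity C = 5.24×10^8 J/(m^2 K) (given).
τ = C / λ = 5.24×10^8 / 15.4 = 3.40×10^7 s.
Equilibrium anomaly ΔT_eq = F / λ = 104 / 15.4 = 6.75 K.
t = 924 days = 7.98×10^7 s, so t/τ = 2.35.
ΔT(t) = ΔT_eq (1 − e^(−t/τ)) = 6.75 × (1 − e^−2.35) = 6.11 K.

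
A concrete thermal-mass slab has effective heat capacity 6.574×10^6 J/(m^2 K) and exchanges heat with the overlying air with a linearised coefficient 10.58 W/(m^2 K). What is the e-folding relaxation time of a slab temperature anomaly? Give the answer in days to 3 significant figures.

Areal heat capacity C = 6.574×10^6 J/(m^2 K) (given).
Relaxation time τ = C / λ = 6.57×10^6 / 10.58 = 6.21×10^5 s.
In days: 6.21×10^5 s / (86400 s/day) = 7.19 days.

7.19 days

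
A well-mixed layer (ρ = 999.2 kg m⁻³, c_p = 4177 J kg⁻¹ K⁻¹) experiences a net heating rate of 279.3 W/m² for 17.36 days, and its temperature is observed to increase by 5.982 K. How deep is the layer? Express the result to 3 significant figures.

16.8 m

Heat input Q = F Δt = 279.3 × 1.50×10^6 s = 4.19×10^8 J/m².
Required areal heat capacity C = Q / ΔT = 7.00×10^7 J/(m²·K).
Depth D = C / (ρ c_p) = 7.00×10^7 / (999.2 × 4177) = 16.8 m.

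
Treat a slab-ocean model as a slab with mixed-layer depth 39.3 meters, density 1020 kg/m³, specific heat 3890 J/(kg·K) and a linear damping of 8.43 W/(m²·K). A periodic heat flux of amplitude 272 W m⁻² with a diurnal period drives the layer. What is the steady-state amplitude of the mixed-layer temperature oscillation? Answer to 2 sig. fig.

0.024 K

Areal heat capacity C = ρ c_p D = 1020 × 3890 × 39.3 = 1.56×10^8 J/(m²·K).
Angular frequency ω = 2π / T = 2π / 86400 s = 7.27×10^-5 s⁻¹.
√((Cω)² + λ²) = √((11300)² + 8.43²) = 11300 W/(m²·K).
Amplitude A = F₀ / √((Cω)²+λ²) = 272 / 11300 = 0.0240 K.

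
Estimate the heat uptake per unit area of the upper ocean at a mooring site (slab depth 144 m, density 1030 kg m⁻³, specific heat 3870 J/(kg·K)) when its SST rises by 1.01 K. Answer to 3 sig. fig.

Areal heat capacity C = ρ c_p D = 1030 × 3870 × 144 = 5.74×10^8 J m⁻² K⁻¹.
ΔQ = C ΔT = 5.74×10^8 × 1.01 = 5.80×10^8 J/m².

5.80×10^8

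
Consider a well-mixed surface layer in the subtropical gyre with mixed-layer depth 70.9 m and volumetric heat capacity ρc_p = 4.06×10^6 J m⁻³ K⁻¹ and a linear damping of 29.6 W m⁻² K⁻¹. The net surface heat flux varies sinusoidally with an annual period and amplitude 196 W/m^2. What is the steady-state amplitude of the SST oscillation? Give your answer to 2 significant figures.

3.0 K

Areal heat capacity C = ρc_p × D = 4.06×10^6 × 70.9 = 2.88×10^8 J m⁻² K⁻¹.
Angular frequency ω = 2π / T = 2π / 3.15×10^7 s = 1.99×10^-7 s⁻¹.
√((Cω)² + λ²) = √((57.4)² + 29.6²) = 64.5 W/(m²·K).
Amplitude A = F₀ / √((Cω)²+λ²) = 196 / 64.5 = 3.04 K.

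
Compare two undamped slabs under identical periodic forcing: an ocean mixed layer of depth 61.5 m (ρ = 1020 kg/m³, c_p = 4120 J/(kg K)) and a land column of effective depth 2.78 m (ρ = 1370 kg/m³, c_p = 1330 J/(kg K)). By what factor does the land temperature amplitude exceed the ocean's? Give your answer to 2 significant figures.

51

C_ocean = 1020 × 4120 × 61.5 = 2.58×10^8 J/(m²·K).
C_land = 1370 × 1330 × 2.78 = 5.07×10^6 J/(m²·K).
Undamped amplitude ∝ 1/C, so A_land/A_ocean = C_ocean/C_land = 51.0.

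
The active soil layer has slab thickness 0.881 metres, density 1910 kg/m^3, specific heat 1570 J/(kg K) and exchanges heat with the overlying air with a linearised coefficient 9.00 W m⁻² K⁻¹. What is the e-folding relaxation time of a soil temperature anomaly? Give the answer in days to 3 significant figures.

3.40 days

Areal heat capacity C = ρ c_p D = 1910 × 1570 × 0.881 = 2.64×10^6 J/(m²·K).
Relaxation time τ = C / λ = 2.64×10^6 / 9.00 = 2.94×10^5 s.
In days: 2.94×10^5 s / (86400 s/day) = 3.40 days.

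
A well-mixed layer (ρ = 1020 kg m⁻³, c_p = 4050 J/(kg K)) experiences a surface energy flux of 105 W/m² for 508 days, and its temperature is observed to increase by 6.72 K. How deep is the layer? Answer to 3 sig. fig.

Heat input Q = F Δt = 105 × 4.39×10^7 s = 4.61×10^9 J/m².
Required areal heat capacity C = Q / ΔT = 6.86×10^8 J/(m²·K).
Depth D = C / (ρ c_p) = 6.86×10^8 / (1020 × 4050) = 166 m.

166 m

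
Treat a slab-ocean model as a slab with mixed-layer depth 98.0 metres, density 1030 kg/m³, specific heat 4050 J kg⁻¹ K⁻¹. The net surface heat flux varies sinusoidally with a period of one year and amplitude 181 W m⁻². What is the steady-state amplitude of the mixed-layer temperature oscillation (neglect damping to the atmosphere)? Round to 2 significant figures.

2.2 K

Areal heat capacity C = ρ c_p D = 1030 × 4050 × 98.0 = 4.09×10^8 J/(m^2 K).
Angular frequency ω = 2π / T = 2π / 3.15×10^7 s = 1.99×10^-7 s⁻¹.
Cω = 4.09×10^8 × 1.99×10^-7 = 81.5 W/(m²·K).
Amplitude A = F₀ / (Cω) = 181 / 81.5 = 2.22 K.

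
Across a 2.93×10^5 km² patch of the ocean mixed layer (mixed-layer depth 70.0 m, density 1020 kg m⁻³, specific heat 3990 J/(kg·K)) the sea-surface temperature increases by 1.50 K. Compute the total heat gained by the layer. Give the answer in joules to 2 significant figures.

Areal heat capacity C = ρ c_p D = 1020 × 3990 × 70.0 = 2.85×10^8 J/(m²·K).
Heat per unit area: q = C ΔT = 2.85×10^8 × 1.50 = 4.27×10^8 J/m².
Total heat: Q = q × A = 4.27×10^8 × (2.93×10^5 × 10⁶ m²) = 1.25×10^20 J.

1.3×10^20 J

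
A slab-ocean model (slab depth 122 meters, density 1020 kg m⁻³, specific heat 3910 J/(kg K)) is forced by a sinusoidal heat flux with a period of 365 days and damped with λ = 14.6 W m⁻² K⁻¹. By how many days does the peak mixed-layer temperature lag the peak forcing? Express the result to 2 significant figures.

Areal heat capacity C = ρ c_p D = 1020 × 3910 × 122 = 4.87×10^8 J/(m^2 K).
ω = 2π / 3.15×10^7 s = 1.99×10^-7 s⁻¹.
Phase lag φ = arctan(Cω/λ) = arctan(96.9/14.6) = 1.42 rad.
Time lag = φ / ω = 1.42 / 1.99×10^-7 = 7.13×10^6 s = 82.6 days.

83 days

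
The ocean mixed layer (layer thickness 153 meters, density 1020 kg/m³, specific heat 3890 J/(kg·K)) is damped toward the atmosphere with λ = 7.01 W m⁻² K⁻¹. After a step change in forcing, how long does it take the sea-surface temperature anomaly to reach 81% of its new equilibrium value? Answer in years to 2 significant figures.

Areal heat capacity C = ρ c_p D = 1020 × 3890 × 153 = 6.07×10^8 J/(m²·K).
τ = C / λ = 6.07×10^8 / 7.01 = 8.66×10^7 s.
Fraction reached: 1 − e^(−t/τ) = 0.81 ⇒ t = −τ ln(1 − 0.81) = τ × 1.66.
t = 1.44×10^8 s = 4.56 years.

4.6 years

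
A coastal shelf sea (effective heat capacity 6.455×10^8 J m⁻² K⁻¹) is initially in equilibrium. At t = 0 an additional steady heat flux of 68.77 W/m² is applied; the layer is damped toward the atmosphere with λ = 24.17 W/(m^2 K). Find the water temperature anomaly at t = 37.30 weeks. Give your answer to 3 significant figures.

1.62 K

Areal heat capacity C = 6.455×10^8 J m⁻² K⁻¹ (given).
τ = C / λ = 6.46×10^8 / 24.17 = 2.67×10^7 s.
Equilibrium anomaly ΔT_eq = F / λ = 68.77 / 24.17 = 2.85 K.
t = 37.30 weeks = 2.26×10^7 s, so t/τ = 0.845.
ΔT(t) = ΔT_eq (1 − e^(−t/τ)) = 2.85 × (1 − e^−0.845) = 1.62 K.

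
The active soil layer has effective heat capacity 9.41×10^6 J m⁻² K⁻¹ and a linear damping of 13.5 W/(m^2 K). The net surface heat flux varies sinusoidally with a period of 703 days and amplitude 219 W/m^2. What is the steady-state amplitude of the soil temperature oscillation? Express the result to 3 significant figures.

Areal heat capacity C = 9.41×10^6 J m⁻² K⁻¹ (given).
Angular frequency ω = 2π / T = 2π / 6.07×10^7 s = 1.03×10^-7 s⁻¹.
√((Cω)² + λ²) = √((0.973)² + 13.5²) = 13.5 W/(m²·K).
Amplitude A = F₀ / √((Cω)²+λ²) = 219 / 13.5 = 16.2 K.

16.2 K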